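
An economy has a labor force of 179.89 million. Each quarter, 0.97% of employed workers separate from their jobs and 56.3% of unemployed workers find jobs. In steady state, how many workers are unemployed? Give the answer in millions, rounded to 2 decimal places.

About 3.05 million are unemployed in steady state.

Steady-state unemployment rate u* = s/(s+f) = 0.97/(0.97+56.3) = 0.016937.
Unemployed = u* × labor force = 0.016937 × 179.89 ≈ 3.05 million.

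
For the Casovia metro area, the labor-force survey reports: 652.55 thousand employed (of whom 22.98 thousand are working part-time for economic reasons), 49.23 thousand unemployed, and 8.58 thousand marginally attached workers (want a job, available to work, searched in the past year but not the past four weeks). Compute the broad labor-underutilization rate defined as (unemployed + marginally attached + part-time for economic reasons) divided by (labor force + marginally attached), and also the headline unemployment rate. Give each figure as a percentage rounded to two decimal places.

Broad underutilization rate ≈ 11.37%; headline unemployment rate ≈ 7.02%.

Labor force = 652.55 + 49.23 = 701.78 thousand.
Numerator = 49.23 + 8.58 + 22.98 = 80.79 thousand.
Denominator = 701.78 + 8.58 = 710.36 thousand.
Broad rate = 80.79 / 710.36 = 11.37%.
Headline unemployment rate = 49.23 / 701.78 = 7.02%.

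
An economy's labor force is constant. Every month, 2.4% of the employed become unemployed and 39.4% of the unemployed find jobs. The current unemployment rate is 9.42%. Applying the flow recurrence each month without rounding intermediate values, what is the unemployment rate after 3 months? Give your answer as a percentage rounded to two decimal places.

With a fixed labor force, u_{t+1} = u_t + s·(1−u_t) − f·u_t = u_t·(1−s−f) + s.
Here 1−s−f = 0.582 and s = 0.024.
u_1 = 0.094200 × 0.582 + 0.024 = 0.078824.
u_2 = 0.078824 × 0.582 + 0.024 = 0.069876.
u_3 = 0.069876 × 0.582 + 0.024 = 0.064668.

Unemployment rate after three months ≈ 6.47%.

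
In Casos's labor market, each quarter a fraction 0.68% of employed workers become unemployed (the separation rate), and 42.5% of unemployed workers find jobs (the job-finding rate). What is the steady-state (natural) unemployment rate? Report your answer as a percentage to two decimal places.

Steady-state unemployment rate ≈ 1.57%.

At steady state the flows balance: s·E = f·U, so U/(E+U) = s/(s+f).
u* = 0.68 / (0.68 + 42.5) = 0.68 / 43.18 = 1.57%.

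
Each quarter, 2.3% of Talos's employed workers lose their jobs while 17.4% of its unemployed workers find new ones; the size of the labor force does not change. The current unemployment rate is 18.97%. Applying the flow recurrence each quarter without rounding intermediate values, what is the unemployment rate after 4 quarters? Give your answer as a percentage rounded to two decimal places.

Unemployment rate after four quarters ≈ 14.71%.

With a fixed labor force, u_{t+1} = u_t + s·(1−u_t) − f·u_t = u_t·(1−s−f) + s.
Here 1−s−f = 0.803 and s = 0.023.
u_1 = 0.189700 × 0.803 + 0.023 = 0.175329.
u_2 = 0.175329 × 0.803 + 0.023 = 0.163789.
u_3 = 0.163789 × 0.803 + 0.023 = 0.154523.
u_4 = 0.154523 × 0.803 + 0.023 = 0.147082.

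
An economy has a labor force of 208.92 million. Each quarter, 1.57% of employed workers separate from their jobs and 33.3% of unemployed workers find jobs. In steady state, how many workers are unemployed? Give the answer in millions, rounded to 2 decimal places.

About 9.41 million are unemployed in steady state.

Steady-state unemployment rate u* = s/(s+f) = 1.57/(1.57+33.3) = 0.045024.
Unemployed = u* × labor force = 0.045024 × 208.92 ≈ 9.41 million.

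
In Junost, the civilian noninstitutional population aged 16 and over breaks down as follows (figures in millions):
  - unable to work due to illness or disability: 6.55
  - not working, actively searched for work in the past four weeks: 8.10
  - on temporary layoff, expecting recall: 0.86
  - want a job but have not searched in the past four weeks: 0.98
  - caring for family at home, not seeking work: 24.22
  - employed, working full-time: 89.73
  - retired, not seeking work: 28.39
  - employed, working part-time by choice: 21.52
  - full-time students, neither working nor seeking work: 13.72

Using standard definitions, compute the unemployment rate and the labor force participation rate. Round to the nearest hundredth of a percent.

Unemployment rate ≈ 7.45%; labor force participation rate ≈ 61.94%.

Employed = 89.73 + 21.52 = 111.25 million.
Unemployed = 8.10 + 0.86 = 8.96 million (jobless and actively searching, or on temporary layoff).
Labor force = 111.25 + 8.96 = 120.21 million.
Not in labor force = 6.55 + 0.98 + 24.22 + 28.39 + 13.72 = 73.86 million (those not working and not actively searching are outside the labor force — including those who want a job but have given up searching).
Civilian working-age population = 120.21 + 73.86 = 194.07 million.
Unemployment rate = 8.96 / 120.21 = 7.45%.
Labor force participation rate = 120.21 / 194.07 = 61.94%.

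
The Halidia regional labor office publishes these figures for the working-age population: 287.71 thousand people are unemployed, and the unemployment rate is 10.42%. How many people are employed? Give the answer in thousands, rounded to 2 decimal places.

About 2,473.42 thousand are employed.

Labor force = U / u = 287.71 / 0.1042 ≈ 2,761.13 thousand.
Employed = labor force − unemployed = 2,761.13 − 287.71 = 2,473.42 thousand.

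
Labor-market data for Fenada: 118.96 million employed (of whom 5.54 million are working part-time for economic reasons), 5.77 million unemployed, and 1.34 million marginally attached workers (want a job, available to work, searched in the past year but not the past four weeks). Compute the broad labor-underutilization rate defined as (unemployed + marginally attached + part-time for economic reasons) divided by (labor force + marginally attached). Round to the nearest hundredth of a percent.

Broad underutilization rate ≈ 10.03%.

Labor force = 118.96 + 5.77 = 124.73 million.
Numerator = 5.77 + 1.34 + 5.54 = 12.65 million.
Denominator = 124.73 + 1.34 = 126.07 million.
Broad rate = 12.65 / 126.07 = 10.03%.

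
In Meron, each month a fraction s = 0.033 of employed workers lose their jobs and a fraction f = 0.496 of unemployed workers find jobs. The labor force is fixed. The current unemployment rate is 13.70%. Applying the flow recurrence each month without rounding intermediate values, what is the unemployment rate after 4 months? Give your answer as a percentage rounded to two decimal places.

Unemployment rate after four months ≈ 6.61%.

With a fixed labor force, u_{t+1} = u_t + s·(1−u_t) − f·u_t = u_t·(1−s−f) + s.
Here 1−s−f = 0.471 and s = 0.033.
u_1 = 0.137000 × 0.471 + 0.033 = 0.097527.
u_2 = 0.097527 × 0.471 + 0.033 = 0.078935.
u_3 = 0.078935 × 0.471 + 0.033 = 0.070178.
u_4 = 0.070178 × 0.471 + 0.033 = 0.066054.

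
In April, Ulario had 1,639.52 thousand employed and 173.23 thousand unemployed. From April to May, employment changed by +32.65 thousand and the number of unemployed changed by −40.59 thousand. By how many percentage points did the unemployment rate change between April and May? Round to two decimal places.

April: labor force = 1,639.52 + 173.23 = 1,812.75; u = 173.23/1,812.75 = 9.56%.
May: labor force = 1,672.17 + 132.64 = 1,804.81; u = 132.64/1,804.81 = 7.35%.
Change = 7.35% − 9.56% = −2.21 pp.

The unemployment rate changed by −2.21 percentage points.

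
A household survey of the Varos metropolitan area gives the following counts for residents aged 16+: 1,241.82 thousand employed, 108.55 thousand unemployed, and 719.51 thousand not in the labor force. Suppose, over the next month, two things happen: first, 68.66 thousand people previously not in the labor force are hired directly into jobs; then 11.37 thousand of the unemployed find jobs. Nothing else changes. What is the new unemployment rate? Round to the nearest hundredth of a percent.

Initially, labor force = 1,241.82 + 108.55 = 1,350.37 thousand, so u = 108.55/1,350.37 = 8.04%.
After the first change, employed and labor force both rise by 68.66; unemployed unchanged → E = 1,310.48, U = 108.55, labor force = 1,419.03 thousand.
After the second change, unemployed falls and employed rises by 11.37; labor force unchanged → E = 1,321.85, U = 97.18, labor force = 1,419.03 thousand.
New unemployment rate = 97.18 / 1,419.03 = 6.85%.

New unemployment rate ≈ 6.85%.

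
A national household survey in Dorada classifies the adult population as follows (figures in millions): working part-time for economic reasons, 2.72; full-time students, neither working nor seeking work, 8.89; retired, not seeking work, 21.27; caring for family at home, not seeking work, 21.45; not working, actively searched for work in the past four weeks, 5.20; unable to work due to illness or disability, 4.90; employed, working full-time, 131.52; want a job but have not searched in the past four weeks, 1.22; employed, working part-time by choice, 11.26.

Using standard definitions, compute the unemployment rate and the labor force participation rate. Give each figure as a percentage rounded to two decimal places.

Unemployment rate ≈ 3.45%; labor force participation rate ≈ 72.30%.

Employed = 2.72 + 131.52 + 11.26 = 145.50 million (anyone who worked, including part-time for economic reasons, counts as employed).
Unemployed = 5.20 million.
Labor force = 145.50 + 5.20 = 150.70 million.
Not in labor force = 8.89 + 21.27 + 21.45 + 4.90 + 1.22 = 57.73 million (those not working and not actively searching are outside the labor force — including those who want a job but have given up searching).
Civilian working-age population = 150.70 + 57.73 = 208.43 million.
Unemployment rate = 5.20 / 150.70 = 3.45%.
Labor force participation rate = 150.70 / 208.43 = 72.30%.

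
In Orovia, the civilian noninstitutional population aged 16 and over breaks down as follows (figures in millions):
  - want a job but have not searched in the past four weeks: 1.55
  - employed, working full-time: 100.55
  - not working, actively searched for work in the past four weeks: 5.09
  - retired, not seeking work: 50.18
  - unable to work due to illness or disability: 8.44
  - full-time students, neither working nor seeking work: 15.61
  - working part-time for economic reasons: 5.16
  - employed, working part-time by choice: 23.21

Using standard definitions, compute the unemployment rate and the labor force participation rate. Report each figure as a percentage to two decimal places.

Employed = 100.55 + 5.16 + 23.21 = 128.92 million (anyone who worked, including part-time for economic reasons, counts as employed).
Unemployed = 5.09 million.
Labor force = 128.92 + 5.09 = 134.01 million.
Not in labor force = 1.55 + 50.18 + 8.44 + 15.61 = 75.78 million (those not working and not actively searching are outside the labor force — including those who want a job but have given up searching).
Civilian working-age population = 134.01 + 75.78 = 209.79 million.
Unemployment rate = 5.09 / 134.01 = 3.80%.
Labor force participation rate = 134.01 / 209.79 = 63.88%.

Unemployment rate ≈ 3.80%; labor force participation rate ≈ 63.88%.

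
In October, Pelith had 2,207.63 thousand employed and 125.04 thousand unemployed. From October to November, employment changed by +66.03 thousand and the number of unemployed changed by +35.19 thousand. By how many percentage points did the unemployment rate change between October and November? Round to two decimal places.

The unemployment rate changed by +1.22 percentage points.

October: labor force = 2,207.63 + 125.04 = 2,332.67; u = 125.04/2,332.67 = 5.36%.
November: labor force = 2,273.66 + 160.23 = 2,433.89; u = 160.23/2,433.89 = 6.58%.
Change = 6.58% − 5.36% = +1.22 pp.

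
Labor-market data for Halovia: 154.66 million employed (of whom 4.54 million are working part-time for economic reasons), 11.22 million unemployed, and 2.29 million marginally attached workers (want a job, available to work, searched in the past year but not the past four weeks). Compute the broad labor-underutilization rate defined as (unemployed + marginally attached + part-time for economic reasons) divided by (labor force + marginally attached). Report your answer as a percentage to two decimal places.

Broad underutilization rate ≈ 10.73%.

Labor force = 154.66 + 11.22 = 165.88 million.
Numerator = 11.22 + 2.29 + 4.54 = 18.05 million.
Denominator = 165.88 + 2.29 = 168.17 million.
Broad rate = 18.05 / 168.17 = 10.73%.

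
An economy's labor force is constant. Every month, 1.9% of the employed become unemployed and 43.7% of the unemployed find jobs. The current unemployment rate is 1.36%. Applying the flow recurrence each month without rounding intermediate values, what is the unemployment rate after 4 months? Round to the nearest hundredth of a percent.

Unemployment rate after four months ≈ 3.92%.

With a fixed labor force, u_{t+1} = u_t + s·(1−u_t) − f·u_t = u_t·(1−s−f) + s.
Here 1−s−f = 0.544 and s = 0.019.
u_1 = 0.013600 × 0.544 + 0.019 = 0.026398.
u_2 = 0.026398 × 0.544 + 0.019 = 0.033361.
u_3 = 0.033361 × 0.544 + 0.019 = 0.037148.
u_4 = 0.037148 × 0.544 + 0.019 = 0.039209.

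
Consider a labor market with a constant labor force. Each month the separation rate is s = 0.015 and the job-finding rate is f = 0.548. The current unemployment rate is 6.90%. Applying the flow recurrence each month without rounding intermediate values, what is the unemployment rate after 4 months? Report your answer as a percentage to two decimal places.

With a fixed labor force, u_{t+1} = u_t + s·(1−u_t) − f·u_t = u_t·(1−s−f) + s.
Here 1−s−f = 0.437 and s = 0.015.
u_1 = 0.069000 × 0.437 + 0.015 = 0.045153.
u_2 = 0.045153 × 0.437 + 0.015 = 0.034732.
u_3 = 0.034732 × 0.437 + 0.015 = 0.030178.
u_4 = 0.030178 × 0.437 + 0.015 = 0.028188.

Unemployment rate after four months ≈ 2.82%.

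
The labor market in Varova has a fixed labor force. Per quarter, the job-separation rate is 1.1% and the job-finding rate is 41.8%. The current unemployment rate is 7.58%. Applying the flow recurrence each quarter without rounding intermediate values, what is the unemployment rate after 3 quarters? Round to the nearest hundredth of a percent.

With a fixed labor force, u_{t+1} = u_t + s·(1−u_t) − f·u_t = u_t·(1−s−f) + s.
Here 1−s−f = 0.571 and s = 0.011.
u_1 = 0.075800 × 0.571 + 0.011 = 0.054282.
u_2 = 0.054282 × 0.571 + 0.011 = 0.041995.
u_3 = 0.041995 × 0.571 + 0.011 = 0.034979.

Unemployment rate after three quarters ≈ 3.50%.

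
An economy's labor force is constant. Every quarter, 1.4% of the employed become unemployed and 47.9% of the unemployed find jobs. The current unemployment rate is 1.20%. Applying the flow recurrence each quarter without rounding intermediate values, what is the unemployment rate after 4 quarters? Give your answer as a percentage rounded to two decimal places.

With a fixed labor force, u_{t+1} = u_t + s·(1−u_t) − f·u_t = u_t·(1−s−f) + s.
Here 1−s−f = 0.507 and s = 0.014.
u_1 = 0.012000 × 0.507 + 0.014 = 0.020084.
u_2 = 0.020084 × 0.507 + 0.014 = 0.024183.
u_3 = 0.024183 × 0.507 + 0.014 = 0.026261.
u_4 = 0.026261 × 0.507 + 0.014 = 0.027314.

Unemployment rate after four quarters ≈ 2.73%.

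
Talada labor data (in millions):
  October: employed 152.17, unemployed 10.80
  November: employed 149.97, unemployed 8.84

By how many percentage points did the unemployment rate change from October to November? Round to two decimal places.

October: labor force = 152.17 + 10.80 = 162.97; u = 10.80/162.97 = 6.63%.
November: labor force = 149.97 + 8.84 = 158.81; u = 8.84/158.81 = 5.57%.
Change = 5.57% − 6.63% = −1.06 pp.

The unemployment rate changed by −1.06 percentage points.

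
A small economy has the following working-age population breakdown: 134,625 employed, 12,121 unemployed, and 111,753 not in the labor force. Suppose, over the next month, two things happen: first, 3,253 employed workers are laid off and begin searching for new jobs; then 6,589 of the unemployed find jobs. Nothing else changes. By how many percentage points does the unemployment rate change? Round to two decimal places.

Initially, labor force = 134,625 + 12,121 = 146,746, so u = 12,121/146,746 = 8.26%.
After the first change, employed falls and unemployed rises by 3,253; labor force unchanged → E = 131,372, U = 15,374, labor force = 146,746.
After the second change, unemployed falls and employed rises by 6,589; labor force unchanged → E = 137,961, U = 8,785, labor force = 146,746.
New unemployment rate = 8,785 / 146,746 = 5.99%.
Change = 5.99% − 8.26% = −2.27 percentage points.

The unemployment rate changes by −2.27 percentage points.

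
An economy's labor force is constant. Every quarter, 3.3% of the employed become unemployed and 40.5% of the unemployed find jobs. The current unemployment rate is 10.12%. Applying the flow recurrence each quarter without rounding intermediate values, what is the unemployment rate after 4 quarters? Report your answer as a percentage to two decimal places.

With a fixed labor force, u_{t+1} = u_t + s·(1−u_t) − f·u_t = u_t·(1−s−f) + s.
Here 1−s−f = 0.562 and s = 0.033.
u_1 = 0.101200 × 0.562 + 0.033 = 0.089874.
u_2 = 0.089874 × 0.562 + 0.033 = 0.083509.
u_3 = 0.083509 × 0.562 + 0.033 = 0.079932.
u_4 = 0.079932 × 0.562 + 0.033 = 0.077922.

Unemployment rate after four quarters ≈ 7.79%.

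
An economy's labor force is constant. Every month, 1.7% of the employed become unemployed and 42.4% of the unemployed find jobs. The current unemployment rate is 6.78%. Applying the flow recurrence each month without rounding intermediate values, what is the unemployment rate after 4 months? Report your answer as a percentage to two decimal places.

Unemployment rate after four months ≈ 4.14%.

With a fixed labor force, u_{t+1} = u_t + s·(1−u_t) − f·u_t = u_t·(1−s−f) + s.
Here 1−s−f = 0.559 and s = 0.017.
u_1 = 0.067800 × 0.559 + 0.017 = 0.054900.
u_2 = 0.054900 × 0.559 + 0.017 = 0.047689.
u_3 = 0.047689 × 0.559 + 0.017 = 0.043658.
u_4 = 0.043658 × 0.559 + 0.017 = 0.041405.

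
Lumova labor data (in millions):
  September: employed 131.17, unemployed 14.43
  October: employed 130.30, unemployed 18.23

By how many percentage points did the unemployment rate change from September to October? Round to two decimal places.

September: labor force = 131.17 + 14.43 = 145.60; u = 14.43/145.60 = 9.91%.
October: labor force = 130.30 + 18.23 = 148.53; u = 18.23/148.53 = 12.27%.
Change = 12.27% − 9.91% = +2.36 pp.

The unemployment rate changed by +2.36 percentage points.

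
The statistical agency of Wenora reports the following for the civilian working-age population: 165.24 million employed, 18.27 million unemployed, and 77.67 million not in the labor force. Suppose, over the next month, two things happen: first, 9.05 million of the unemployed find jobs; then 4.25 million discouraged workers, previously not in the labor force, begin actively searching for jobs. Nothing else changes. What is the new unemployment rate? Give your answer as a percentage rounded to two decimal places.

Initially, labor force = 165.24 + 18.27 = 183.51 million, so u = 18.27/183.51 = 9.96%.
After the first change, unemployed falls and employed rises by 9.05; labor force unchanged → E = 174.29, U = 9.22, labor force = 183.51 million.
After the second change, unemployed and labor force both rise by 4.25 → E = 174.29, U = 13.47, labor force = 187.76 million.
New unemployment rate = 13.47 / 187.76 = 7.17%.

New unemployment rate ≈ 7.17%.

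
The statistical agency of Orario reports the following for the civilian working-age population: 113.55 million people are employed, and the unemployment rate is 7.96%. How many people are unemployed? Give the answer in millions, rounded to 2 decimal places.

Let U be the number unemployed. The labor force is E + U, and U/(E+U) = 0.0796.
So U = 0.0796 × 113.55 / (1 − 0.0796) = 9.0386 / 0.9204 ≈ 9.82 million.

About 9.82 million are unemployed.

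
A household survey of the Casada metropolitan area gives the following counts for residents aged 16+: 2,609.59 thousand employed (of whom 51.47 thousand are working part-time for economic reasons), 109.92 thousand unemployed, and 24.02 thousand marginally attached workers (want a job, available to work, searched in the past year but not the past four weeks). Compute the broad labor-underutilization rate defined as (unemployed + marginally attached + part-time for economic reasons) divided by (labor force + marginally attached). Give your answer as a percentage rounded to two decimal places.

Labor force = 2,609.59 + 109.92 = 2,719.51 thousand.
Numerator = 109.92 + 24.02 + 51.47 = 185.41 thousand.
Denominator = 2,719.51 + 24.02 = 2,743.53 thousand.
Broad rate = 185.41 / 2,743.53 = 6.76%.

Broad underutilization rate ≈ 6.76%.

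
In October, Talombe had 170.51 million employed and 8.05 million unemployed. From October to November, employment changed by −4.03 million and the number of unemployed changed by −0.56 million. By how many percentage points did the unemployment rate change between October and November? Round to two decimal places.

October: labor force = 170.51 + 8.05 = 178.56; u = 8.05/178.56 = 4.51%.
November: labor force = 166.48 + 7.49 = 173.97; u = 7.49/173.97 = 4.31%.
Change = 4.31% − 4.51% = −0.20 pp.

The unemployment rate changed by −0.20 percentage points.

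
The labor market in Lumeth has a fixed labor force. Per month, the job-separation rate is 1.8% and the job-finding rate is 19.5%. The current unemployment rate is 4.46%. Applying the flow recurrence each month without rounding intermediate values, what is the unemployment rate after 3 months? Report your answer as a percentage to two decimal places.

Unemployment rate after three months ≈ 6.51%.

With a fixed labor force, u_{t+1} = u_t + s·(1−u_t) − f·u_t = u_t·(1−s−f) + s.
Here 1−s−f = 0.787 and s = 0.018.
u_1 = 0.044600 × 0.787 + 0.018 = 0.053100.
u_2 = 0.053100 × 0.787 + 0.018 = 0.059790.
u_3 = 0.059790 × 0.787 + 0.018 = 0.065055.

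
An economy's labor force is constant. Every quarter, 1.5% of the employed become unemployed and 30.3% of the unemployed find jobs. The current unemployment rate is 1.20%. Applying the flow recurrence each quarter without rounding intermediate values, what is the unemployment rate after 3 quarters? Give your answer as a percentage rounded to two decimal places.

Unemployment rate after three quarters ≈ 3.60%.

With a fixed labor force, u_{t+1} = u_t + s·(1−u_t) − f·u_t = u_t·(1−s−f) + s.
Here 1−s−f = 0.682 and s = 0.015.
u_1 = 0.012000 × 0.682 + 0.015 = 0.023184.
u_2 = 0.023184 × 0.682 + 0.015 = 0.030811.
u_3 = 0.030811 × 0.682 + 0.015 = 0.036013.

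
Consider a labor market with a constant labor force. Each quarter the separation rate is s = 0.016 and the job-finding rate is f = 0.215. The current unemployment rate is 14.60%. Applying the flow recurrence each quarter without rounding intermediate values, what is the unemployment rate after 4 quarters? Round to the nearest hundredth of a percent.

With a fixed labor force, u_{t+1} = u_t + s·(1−u_t) − f·u_t = u_t·(1−s−f) + s.
Here 1−s−f = 0.769 and s = 0.016.
u_1 = 0.146000 × 0.769 + 0.016 = 0.128274.
u_2 = 0.128274 × 0.769 + 0.016 = 0.114643.
u_3 = 0.114643 × 0.769 + 0.016 = 0.104160.
u_4 = 0.104160 × 0.769 + 0.016 = 0.096099.

Unemployment rate after four quarters ≈ 9.61%.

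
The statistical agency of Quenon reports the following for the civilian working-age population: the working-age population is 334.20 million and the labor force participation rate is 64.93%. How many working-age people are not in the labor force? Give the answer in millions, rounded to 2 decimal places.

Share not in the labor force = 1 − 0.6493 = 0.3507.
Not in labor force = 0.3507 × 334.20 ≈ 117.20 million.

About 117.20 million are not in the labor force.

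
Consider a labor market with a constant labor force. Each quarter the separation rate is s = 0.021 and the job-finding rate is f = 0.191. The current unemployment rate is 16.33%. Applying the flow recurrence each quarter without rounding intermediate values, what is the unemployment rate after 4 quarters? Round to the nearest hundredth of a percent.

Unemployment rate after four quarters ≈ 12.38%.

With a fixed labor force, u_{t+1} = u_t + s·(1−u_t) − f·u_t = u_t·(1−s−f) + s.
Here 1−s−f = 0.788 and s = 0.021.
u_1 = 0.163300 × 0.788 + 0.021 = 0.149680.
u_2 = 0.149680 × 0.788 + 0.021 = 0.138948.
u_3 = 0.138948 × 0.788 + 0.021 = 0.130491.
u_4 = 0.130491 × 0.788 + 0.021 = 0.123827.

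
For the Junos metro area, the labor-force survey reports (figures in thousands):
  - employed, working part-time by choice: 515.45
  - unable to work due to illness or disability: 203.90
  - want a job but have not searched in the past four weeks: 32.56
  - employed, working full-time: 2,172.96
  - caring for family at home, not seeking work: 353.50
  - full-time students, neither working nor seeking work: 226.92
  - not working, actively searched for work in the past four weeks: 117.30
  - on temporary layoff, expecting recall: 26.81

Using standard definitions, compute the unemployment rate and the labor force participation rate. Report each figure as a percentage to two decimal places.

Employed = 515.45 + 2,172.96 = 2,688.41 thousand.
Unemployed = 117.30 + 26.81 = 144.11 thousand (jobless and actively searching, or on temporary layoff).
Labor force = 2,688.41 + 144.11 = 2,832.52 thousand.
Not in labor force = 203.90 + 32.56 + 353.50 + 226.92 = 816.88 thousand (those not working and not actively searching are outside the labor force — including those who want a job but have given up searching).
Civilian working-age population = 2,832.52 + 816.88 = 3,649.40 thousand.
Unemployment rate = 144.11 / 2,832.52 = 5.09%.
Labor force participation rate = 2,832.52 / 3,649.40 = 77.62%.

Unemployment rate ≈ 5.09%; labor force participation rate ≈ 77.62%.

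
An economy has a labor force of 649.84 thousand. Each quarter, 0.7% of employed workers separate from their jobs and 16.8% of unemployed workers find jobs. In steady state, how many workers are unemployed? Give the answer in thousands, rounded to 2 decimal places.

About 25.99 thousand are unemployed in steady state.

Steady-state unemployment rate u* = s/(s+f) = 0.7/(0.7+16.8) = 0.040000.
Unemployed = u* × labor force = 0.040000 × 649.84 ≈ 25.99 thousand.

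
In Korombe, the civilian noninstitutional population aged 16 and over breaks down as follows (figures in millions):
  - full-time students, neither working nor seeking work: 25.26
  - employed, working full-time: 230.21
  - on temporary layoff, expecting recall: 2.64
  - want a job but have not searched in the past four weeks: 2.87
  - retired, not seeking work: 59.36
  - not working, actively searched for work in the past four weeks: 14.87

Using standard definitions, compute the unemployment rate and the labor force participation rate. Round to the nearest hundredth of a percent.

Unemployment rate ≈ 7.07%; labor force participation rate ≈ 73.90%.

Employed = 230.21 million.
Unemployed = 2.64 + 14.87 = 17.51 million (jobless and actively searching, or on temporary layoff).
Labor force = 230.21 + 17.51 = 247.72 million.
Not in labor force = 25.26 + 2.87 + 59.36 = 87.49 million (those not working and not actively searching are outside the labor force — including those who want a job but have given up searching).
Civilian working-age population = 247.72 + 87.49 = 335.21 million.
Unemployment rate = 17.51 / 247.72 = 7.07%.
Labor force participation rate = 247.72 / 335.21 = 73.90%.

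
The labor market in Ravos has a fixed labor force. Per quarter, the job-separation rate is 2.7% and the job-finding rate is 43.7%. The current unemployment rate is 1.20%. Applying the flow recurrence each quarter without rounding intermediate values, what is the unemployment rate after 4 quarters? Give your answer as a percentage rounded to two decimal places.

Unemployment rate after four quarters ≈ 5.44%.

With a fixed labor force, u_{t+1} = u_t + s·(1−u_t) − f·u_t = u_t·(1−s−f) + s.
Here 1−s−f = 0.536 and s = 0.027.
u_1 = 0.012000 × 0.536 + 0.027 = 0.033432.
u_2 = 0.033432 × 0.536 + 0.027 = 0.044920.
u_3 = 0.044920 × 0.536 + 0.027 = 0.051077.
u_4 = 0.051077 × 0.536 + 0.027 = 0.054377.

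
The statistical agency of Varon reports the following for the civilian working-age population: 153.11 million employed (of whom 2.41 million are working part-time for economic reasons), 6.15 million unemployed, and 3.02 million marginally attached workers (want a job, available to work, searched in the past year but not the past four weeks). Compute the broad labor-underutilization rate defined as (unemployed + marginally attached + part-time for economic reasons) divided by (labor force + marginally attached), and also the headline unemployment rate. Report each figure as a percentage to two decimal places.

Broad underutilization rate ≈ 7.14%; headline unemployment rate ≈ 3.86%.

Labor force = 153.11 + 6.15 = 159.26 million.
Numerator = 6.15 + 3.02 + 2.41 = 11.58 million.
Denominator = 159.26 + 3.02 = 162.28 million.
Broad rate = 11.58 / 162.28 = 7.14%.
Headline unemployment rate = 6.15 / 159.26 = 3.86%.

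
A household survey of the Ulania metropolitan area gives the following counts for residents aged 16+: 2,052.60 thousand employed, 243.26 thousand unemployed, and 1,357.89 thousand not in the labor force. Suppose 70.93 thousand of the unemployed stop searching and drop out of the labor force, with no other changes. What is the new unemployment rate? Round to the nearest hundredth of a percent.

Initially, labor force = 2,052.60 + 243.26 = 2,295.86 thousand, so u = 243.26/2,295.86 = 10.60%.
After the change, unemployed and labor force both fall by 70.93 → E = 2,052.60, U = 172.33, labor force = 2,224.93 thousand.
New unemployment rate = 172.33 / 2,224.93 = 7.75%.

New unemployment rate ≈ 7.75%.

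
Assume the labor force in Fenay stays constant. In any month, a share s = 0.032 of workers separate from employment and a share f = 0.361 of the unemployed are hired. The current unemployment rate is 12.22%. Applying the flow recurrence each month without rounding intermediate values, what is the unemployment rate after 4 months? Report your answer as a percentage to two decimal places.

Unemployment rate after four months ≈ 8.70%.

With a fixed labor force, u_{t+1} = u_t + s·(1−u_t) − f·u_t = u_t·(1−s−f) + s.
Here 1−s−f = 0.607 and s = 0.032.
u_1 = 0.122200 × 0.607 + 0.032 = 0.106175.
u_2 = 0.106175 × 0.607 + 0.032 = 0.096448.
u_3 = 0.096448 × 0.607 + 0.032 = 0.090544.
u_4 = 0.090544 × 0.607 + 0.032 = 0.086960.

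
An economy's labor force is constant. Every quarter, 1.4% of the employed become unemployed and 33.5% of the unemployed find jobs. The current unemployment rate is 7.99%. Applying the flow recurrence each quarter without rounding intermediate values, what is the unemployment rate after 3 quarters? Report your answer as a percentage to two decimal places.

Unemployment rate after three quarters ≈ 5.11%.

With a fixed labor force, u_{t+1} = u_t + s·(1−u_t) − f·u_t = u_t·(1−s−f) + s.
Here 1−s−f = 0.651 and s = 0.014.
u_1 = 0.079900 × 0.651 + 0.014 = 0.066015.
u_2 = 0.066015 × 0.651 + 0.014 = 0.056976.
u_3 = 0.056976 × 0.651 + 0.014 = 0.051091.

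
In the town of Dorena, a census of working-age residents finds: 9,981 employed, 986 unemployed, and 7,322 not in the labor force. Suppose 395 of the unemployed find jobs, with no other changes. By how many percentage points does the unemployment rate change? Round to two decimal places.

Initially, labor force = 9,981 + 986 = 10,967, so u = 986/10,967 = 8.99%.
After the change, unemployed falls and employed rises by 395; labor force unchanged → E = 10,376, U = 591, labor force = 10,967.
New unemployment rate = 591 / 10,967 = 5.39%.
Change = 5.39% − 8.99% = −3.60 percentage points.

The unemployment rate changes by −3.60 percentage points.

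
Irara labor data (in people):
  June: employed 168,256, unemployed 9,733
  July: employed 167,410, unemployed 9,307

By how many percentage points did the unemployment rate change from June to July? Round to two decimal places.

June: labor force = 168,256 + 9,733 = 177,989; u = 9,733/177,989 = 5.47%.
July: labor force = 167,410 + 9,307 = 176,717; u = 9,307/176,717 = 5.27%.
Change = 5.27% − 5.47% = −0.20 pp.

The unemployment rate changed by −0.20 percentage points.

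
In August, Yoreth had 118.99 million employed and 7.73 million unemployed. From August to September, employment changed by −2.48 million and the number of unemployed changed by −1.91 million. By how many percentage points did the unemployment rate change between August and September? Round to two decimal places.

August: labor force = 118.99 + 7.73 = 126.72; u = 7.73/126.72 = 6.10%.
September: labor force = 116.51 + 5.82 = 122.33; u = 5.82/122.33 = 4.76%.
Change = 4.76% − 6.10% = −1.34 pp.

The unemployment rate changed by −1.34 percentage points.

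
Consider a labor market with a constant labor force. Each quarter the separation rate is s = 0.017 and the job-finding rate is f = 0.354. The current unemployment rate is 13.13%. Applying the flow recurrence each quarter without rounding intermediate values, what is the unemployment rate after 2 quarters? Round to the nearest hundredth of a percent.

With a fixed labor force, u_{t+1} = u_t + s·(1−u_t) − f·u_t = u_t·(1−s−f) + s.
Here 1−s−f = 0.629 and s = 0.017.
u_1 = 0.131300 × 0.629 + 0.017 = 0.099588.
u_2 = 0.099588 × 0.629 + 0.017 = 0.079641.

Unemployment rate after two quarters ≈ 7.96%.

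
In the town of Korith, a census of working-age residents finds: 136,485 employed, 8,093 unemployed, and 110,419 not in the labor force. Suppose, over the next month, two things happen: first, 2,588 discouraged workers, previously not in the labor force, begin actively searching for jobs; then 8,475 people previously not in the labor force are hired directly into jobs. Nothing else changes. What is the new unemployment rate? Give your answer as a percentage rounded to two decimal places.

Initially, labor force = 136,485 + 8,093 = 144,578, so u = 8,093/144,578 = 5.60%.
After the first change, unemployed and labor force both rise by 2,588 → E = 136,485, U = 10,681, labor force = 147,166.
After the second change, employed and labor force both rise by 8,475; unemployed unchanged → E = 144,960, U = 10,681, labor force = 155,641.
New unemployment rate = 10,681 / 155,641 = 6.86%.

New unemployment rate ≈ 6.86%.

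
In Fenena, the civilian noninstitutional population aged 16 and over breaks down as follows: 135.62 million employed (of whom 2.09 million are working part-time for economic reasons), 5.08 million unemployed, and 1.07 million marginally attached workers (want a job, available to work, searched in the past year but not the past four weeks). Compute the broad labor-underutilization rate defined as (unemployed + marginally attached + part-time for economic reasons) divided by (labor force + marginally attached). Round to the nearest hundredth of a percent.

Labor force = 135.62 + 5.08 = 140.70 million.
Numerator = 5.08 + 1.07 + 2.09 = 8.24 million.
Denominator = 140.70 + 1.07 = 141.77 million.
Broad rate = 8.24 / 141.77 = 5.81%.

Broad underutilization rate ≈ 5.81%.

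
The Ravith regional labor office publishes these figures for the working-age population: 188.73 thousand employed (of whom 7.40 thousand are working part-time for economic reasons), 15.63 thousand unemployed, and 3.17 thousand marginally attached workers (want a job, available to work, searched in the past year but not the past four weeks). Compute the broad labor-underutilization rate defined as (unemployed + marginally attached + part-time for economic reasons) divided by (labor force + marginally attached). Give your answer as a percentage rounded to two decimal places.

Labor force = 188.73 + 15.63 = 204.36 thousand.
Numerator = 15.63 + 3.17 + 7.40 = 26.20 thousand.
Denominator = 204.36 + 3.17 = 207.53 thousand.
Broad rate = 26.20 / 207.53 = 12.62%.

Broad underutilization rate ≈ 12.62%.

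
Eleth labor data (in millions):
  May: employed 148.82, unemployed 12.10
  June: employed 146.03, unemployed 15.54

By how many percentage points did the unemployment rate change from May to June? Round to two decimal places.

May: labor force = 148.82 + 12.10 = 160.92; u = 12.10/160.92 = 7.52%.
June: labor force = 146.03 + 15.54 = 161.57; u = 15.54/161.57 = 9.62%.
Change = 9.62% − 7.52% = +2.10 pp.

The unemployment rate changed by +2.10 percentage points.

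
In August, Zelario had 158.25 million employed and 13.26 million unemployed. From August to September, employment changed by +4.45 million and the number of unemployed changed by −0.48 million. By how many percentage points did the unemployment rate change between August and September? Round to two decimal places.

The unemployment rate changed by −0.45 percentage points.

August: labor force = 158.25 + 13.26 = 171.51; u = 13.26/171.51 = 7.73%.
September: labor force = 162.70 + 12.78 = 175.48; u = 12.78/175.48 = 7.28%.
Change = 7.28% − 7.73% = −0.45 pp.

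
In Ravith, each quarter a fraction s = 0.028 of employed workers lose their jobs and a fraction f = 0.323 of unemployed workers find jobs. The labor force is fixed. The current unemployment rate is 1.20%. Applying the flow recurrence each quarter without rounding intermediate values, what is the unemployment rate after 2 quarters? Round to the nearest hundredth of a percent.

With a fixed labor force, u_{t+1} = u_t + s·(1−u_t) − f·u_t = u_t·(1−s−f) + s.
Here 1−s−f = 0.649 and s = 0.028.
u_1 = 0.012000 × 0.649 + 0.028 = 0.035788.
u_2 = 0.035788 × 0.649 + 0.028 = 0.051226.

Unemployment rate after two quarters ≈ 5.12%.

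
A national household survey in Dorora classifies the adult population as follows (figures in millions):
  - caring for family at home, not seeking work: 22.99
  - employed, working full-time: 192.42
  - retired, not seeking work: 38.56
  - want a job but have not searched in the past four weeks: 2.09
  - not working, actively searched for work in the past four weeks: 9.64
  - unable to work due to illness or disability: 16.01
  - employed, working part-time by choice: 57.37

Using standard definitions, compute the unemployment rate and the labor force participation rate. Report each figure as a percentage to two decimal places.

Unemployment rate ≈ 3.72%; labor force participation rate ≈ 76.51%.

Employed = 192.42 + 57.37 = 249.79 million.
Unemployed = 9.64 million.
Labor force = 249.79 + 9.64 = 259.43 million.
Not in labor force = 22.99 + 38.56 + 2.09 + 16.01 = 79.65 million (those not working and not actively searching are outside the labor force — including those who want a job but have given up searching).
Civilian working-age population = 259.43 + 79.65 = 339.08 million.
Unemployment rate = 9.64 / 259.43 = 3.72%.
Labor force participation rate = 259.43 / 339.08 = 76.51%.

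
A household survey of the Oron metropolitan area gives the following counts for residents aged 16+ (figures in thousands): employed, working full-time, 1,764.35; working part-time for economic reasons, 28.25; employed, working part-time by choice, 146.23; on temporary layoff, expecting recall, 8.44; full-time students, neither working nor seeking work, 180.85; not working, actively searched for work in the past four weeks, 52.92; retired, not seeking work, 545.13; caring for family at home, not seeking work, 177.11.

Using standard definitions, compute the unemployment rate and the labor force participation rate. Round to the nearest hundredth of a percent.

Unemployment rate ≈ 3.07%; labor force participation rate ≈ 68.89%.

Employed = 1,764.35 + 28.25 + 146.23 = 1,938.83 thousand (anyone who worked, including part-time for economic reasons, counts as employed).
Unemployed = 8.44 + 52.92 = 61.36 thousand (jobless and actively searching, or on temporary layoff).
Labor force = 1,938.83 + 61.36 = 2,000.19 thousand.
Not in labor force = 180.85 + 545.13 + 177.11 = 903.09 thousand (those not working and not actively searching are outside the labor force).
Civilian working-age population = 2,000.19 + 903.09 = 2,903.28 thousand.
Unemployment rate = 61.36 / 2,000.19 = 3.07%.
Labor force participation rate = 2,000.19 / 2,903.28 = 68.89%.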